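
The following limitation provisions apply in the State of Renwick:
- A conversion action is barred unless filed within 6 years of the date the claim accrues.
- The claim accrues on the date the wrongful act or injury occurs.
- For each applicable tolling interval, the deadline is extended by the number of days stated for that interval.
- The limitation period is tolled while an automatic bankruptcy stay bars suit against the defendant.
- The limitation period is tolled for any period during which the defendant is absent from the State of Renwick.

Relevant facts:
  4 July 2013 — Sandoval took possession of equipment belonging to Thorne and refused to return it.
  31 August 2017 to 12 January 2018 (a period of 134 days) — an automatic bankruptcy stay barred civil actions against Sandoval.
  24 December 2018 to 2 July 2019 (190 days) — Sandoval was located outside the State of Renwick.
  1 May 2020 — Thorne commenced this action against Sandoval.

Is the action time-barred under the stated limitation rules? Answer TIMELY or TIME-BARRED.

TIMELY

The claim accrued on 4 July 2013, the date of the act.
Adding the 6 years base period to 4 July 2013 gives a deadline of 4 July 2019, before any tolling.
The automatic bankruptcy stay from 31 August 2017 to 12 January 2018 tolled the period for 134 days, extending the deadline to 15 November 2019.
The period was tolled for 190 days by the defendant's absence from the jurisdiction (24 December 2018 to 2 July 2019), pushing the deadline to 23 May 2020.
The 1 May 2020 filing precedes the 23 May 2020 deadline; the claim is timely.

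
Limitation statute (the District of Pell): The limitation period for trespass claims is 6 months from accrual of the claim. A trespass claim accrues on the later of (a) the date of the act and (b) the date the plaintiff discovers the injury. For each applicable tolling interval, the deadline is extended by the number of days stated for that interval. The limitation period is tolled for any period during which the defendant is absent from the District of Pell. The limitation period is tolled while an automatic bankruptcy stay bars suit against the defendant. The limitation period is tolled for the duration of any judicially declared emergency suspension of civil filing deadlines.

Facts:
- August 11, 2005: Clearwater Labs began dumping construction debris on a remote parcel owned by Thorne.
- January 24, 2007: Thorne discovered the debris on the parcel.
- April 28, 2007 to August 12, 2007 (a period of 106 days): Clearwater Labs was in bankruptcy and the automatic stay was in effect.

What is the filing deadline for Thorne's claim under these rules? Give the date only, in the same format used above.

November 7, 2007

Because discovery on January 24, 2007 post-dates the August 11, 2005 act, accrual under the later-of rule falls on January 24, 2007.
The untolled deadline — 6 months after January 24, 2007 — is July 24, 2007.
The automatic bankruptcy stay from April 28, 2007 to August 12, 2007 tolled the period for 106 days, extending the deadline to November 7, 2007.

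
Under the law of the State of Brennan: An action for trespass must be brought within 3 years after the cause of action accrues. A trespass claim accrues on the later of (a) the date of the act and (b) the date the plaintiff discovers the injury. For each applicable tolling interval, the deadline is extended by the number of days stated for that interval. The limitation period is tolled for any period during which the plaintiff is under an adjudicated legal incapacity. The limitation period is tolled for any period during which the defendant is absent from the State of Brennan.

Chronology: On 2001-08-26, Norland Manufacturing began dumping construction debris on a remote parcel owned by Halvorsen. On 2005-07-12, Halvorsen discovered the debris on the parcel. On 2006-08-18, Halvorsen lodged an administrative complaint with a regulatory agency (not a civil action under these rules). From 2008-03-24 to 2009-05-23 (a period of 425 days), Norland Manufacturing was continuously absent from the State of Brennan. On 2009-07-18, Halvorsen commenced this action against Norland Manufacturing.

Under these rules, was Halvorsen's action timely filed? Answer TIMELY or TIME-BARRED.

TIMELY

Because discovery on 2005-07-12 post-dates the 2001-08-26 act, accrual under the later-of rule falls on 2005-07-12.
Adding the 3 years base period to 2005-07-12 gives a deadline of 2008-07-12, before any tolling.
The period was tolled for 425 days by the defendant's absence from the jurisdiction (2008-03-24 to 2009-05-23), pushing the deadline to 2009-09-10.
Nothing else in the chronology tolls or restarts the period.
Filing on 2009-07-18 beat the 2009-09-10 deadline — the action is timely.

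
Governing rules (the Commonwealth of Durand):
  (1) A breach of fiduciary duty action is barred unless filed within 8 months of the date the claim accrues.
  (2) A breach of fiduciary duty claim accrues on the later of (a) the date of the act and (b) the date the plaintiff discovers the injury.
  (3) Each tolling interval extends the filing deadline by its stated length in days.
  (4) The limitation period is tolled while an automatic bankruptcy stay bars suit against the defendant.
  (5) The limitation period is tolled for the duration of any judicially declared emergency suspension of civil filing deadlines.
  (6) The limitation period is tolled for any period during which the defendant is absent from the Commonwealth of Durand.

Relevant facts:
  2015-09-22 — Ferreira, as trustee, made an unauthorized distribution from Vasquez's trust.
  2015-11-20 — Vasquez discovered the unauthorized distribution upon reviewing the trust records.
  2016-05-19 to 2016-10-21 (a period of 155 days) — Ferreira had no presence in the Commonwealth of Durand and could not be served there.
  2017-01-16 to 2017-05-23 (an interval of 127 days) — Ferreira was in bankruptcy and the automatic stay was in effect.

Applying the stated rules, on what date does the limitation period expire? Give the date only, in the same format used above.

2016-12-22

Because discovery on 2015-11-20 post-dates the 2015-09-22 act, accrual under the later-of rule falls on 2015-11-20.
The untolled deadline — 8 months after 2015-11-20 — is 2016-07-20.
The period was tolled for 155 days by the defendant's absence from the jurisdiction (2016-05-19 to 2016-10-21), pushing the deadline to 2016-12-22.
The automatic bankruptcy stay from 2017-01-16 to 2017-05-23 began after the period had already run on 2016-12-22, so it has no tolling effect.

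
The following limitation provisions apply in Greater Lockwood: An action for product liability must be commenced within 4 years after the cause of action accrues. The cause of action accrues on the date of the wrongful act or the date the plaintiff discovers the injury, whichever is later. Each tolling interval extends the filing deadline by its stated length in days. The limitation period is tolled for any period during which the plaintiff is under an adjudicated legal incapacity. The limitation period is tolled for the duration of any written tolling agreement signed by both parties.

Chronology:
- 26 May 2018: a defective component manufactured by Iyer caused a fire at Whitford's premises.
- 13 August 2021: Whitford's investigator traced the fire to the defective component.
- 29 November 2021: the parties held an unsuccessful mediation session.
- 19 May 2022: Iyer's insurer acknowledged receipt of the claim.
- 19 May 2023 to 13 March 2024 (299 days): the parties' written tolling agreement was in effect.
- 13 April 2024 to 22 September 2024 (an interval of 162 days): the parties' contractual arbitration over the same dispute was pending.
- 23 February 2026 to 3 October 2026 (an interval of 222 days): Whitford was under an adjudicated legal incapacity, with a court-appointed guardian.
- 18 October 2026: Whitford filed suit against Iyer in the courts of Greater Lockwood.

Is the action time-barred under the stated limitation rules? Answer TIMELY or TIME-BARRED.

TIMELY

Taking the later of the act (26 May 2018) and discovery (13 August 2021), the claim accrued on 13 August 2021.
The untolled deadline — 4 years after 13 August 2021 — is 13 August 2025.
Because the written tolling agreement ran from 19 May 2023 to 13 March 2024, the deadline is extended by 299 days to 8 June 2026.
Because the plaintiff's legal incapacity ran from 23 February 2026 to 3 October 2026, the deadline is extended by 222 days to 16 January 2027.
Although a pending arbitration ran from 13 April 2024 to 22 September 2024, the stated rules do not make that a tolling event, so it is disregarded.
The other events in the timeline have no effect on the limitation period under the stated rules.
The 18 October 2026 filing precedes the 16 January 2027 deadline; the claim is timely.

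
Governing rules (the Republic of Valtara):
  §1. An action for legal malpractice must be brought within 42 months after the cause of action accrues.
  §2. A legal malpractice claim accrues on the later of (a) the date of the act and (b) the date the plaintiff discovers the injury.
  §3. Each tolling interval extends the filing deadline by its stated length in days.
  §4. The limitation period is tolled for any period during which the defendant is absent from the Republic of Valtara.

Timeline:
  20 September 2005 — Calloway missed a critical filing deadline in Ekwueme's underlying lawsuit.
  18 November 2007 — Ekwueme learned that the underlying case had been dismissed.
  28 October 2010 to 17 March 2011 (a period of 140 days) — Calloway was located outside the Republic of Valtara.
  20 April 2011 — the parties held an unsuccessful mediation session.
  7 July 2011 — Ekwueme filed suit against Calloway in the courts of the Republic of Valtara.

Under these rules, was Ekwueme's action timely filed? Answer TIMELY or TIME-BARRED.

The claim accrued on 18 November 2007 — the later of the 20 September 2005 act and the 18 November 2007 discovery.
The untolled deadline — 42 months after 18 November 2007 — is 18 May 2011.
The defendant's absence from the jurisdiction from 28 October 2010 to 17 March 2011 tolled the period for 140 days, extending the deadline to 5 October 2011.
None of the other events listed affects the running of the period under the stated rules.
Ekwueme filed on 7 July 2011, before the 5 October 2011 deadline, so the action is timely.

TIMELY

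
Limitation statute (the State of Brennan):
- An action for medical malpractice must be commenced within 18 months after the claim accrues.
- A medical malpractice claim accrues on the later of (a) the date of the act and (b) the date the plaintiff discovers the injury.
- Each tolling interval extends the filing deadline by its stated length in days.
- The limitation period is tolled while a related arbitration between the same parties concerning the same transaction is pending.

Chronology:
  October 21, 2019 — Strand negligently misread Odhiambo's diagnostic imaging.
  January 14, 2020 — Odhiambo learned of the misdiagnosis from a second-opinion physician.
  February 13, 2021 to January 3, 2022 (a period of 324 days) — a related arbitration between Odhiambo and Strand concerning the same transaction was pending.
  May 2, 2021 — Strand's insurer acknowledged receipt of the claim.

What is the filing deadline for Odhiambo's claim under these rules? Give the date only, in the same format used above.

The claim accrued on January 14, 2020 — the later of the October 21, 2019 act and the January 14, 2020 discovery.
Adding the 18 months base period to January 14, 2020 gives a deadline of July 14, 2021, before any tolling.
The pending related arbitration from February 13, 2021 to January 3, 2022 tolled the period for 324 days, extending the deadline to June 3, 2022.
None of the other events listed affects the running of the period under the stated rules.

June 3, 2022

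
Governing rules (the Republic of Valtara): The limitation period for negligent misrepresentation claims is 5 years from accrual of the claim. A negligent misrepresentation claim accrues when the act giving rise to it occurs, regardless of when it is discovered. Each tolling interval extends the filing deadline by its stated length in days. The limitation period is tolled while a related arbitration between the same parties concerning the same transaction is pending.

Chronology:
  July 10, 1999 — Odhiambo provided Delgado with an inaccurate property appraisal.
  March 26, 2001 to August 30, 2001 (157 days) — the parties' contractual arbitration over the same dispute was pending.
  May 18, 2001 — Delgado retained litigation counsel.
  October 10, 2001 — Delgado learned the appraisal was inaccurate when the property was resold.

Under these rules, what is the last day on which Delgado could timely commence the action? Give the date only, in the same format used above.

December 14, 2004

Accrual is governed by the date of the act, so the period began to run on July 10, 1999; the later discovery on October 10, 2001 is irrelevant under the stated rule.
5 years from July 10, 1999 is July 10, 2004.
Because the pending related arbitration ran from March 26, 2001 to August 30, 2001, the deadline is extended by 157 days to December 14, 2004.
None of the other events listed affects the running of the period under the stated rules.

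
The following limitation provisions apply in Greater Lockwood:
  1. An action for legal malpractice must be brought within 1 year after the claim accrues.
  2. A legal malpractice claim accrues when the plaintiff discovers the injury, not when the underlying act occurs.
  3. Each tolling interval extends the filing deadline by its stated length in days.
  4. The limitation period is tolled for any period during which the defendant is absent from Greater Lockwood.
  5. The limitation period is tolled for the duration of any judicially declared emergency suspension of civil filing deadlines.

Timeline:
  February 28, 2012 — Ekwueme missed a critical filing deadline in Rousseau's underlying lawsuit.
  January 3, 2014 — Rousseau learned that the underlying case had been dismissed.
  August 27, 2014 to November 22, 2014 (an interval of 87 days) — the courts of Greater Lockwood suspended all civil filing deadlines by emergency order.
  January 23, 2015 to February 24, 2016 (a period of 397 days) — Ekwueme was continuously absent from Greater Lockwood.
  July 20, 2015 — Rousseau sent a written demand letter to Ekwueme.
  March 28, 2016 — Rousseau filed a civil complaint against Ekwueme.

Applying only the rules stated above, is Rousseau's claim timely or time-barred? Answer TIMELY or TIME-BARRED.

The claim did not accrue until Rousseau discovered the injury on January 3, 2014; the February 28, 2012 act date does not start the clock under the stated rule.
Adding the 1 year base period to January 3, 2014 gives a deadline of January 3, 2015, before any tolling.
The period was tolled for 87 days by the emergency suspension of filing deadlines (August 27, 2014 to November 22, 2014), pushing the deadline to March 31, 2015.
Because the defendant's absence from the jurisdiction ran from January 23, 2015 to February 24, 2016, the deadline is extended by 397 days to May 1, 2016.
The other events in the timeline have no effect on the limitation period under the stated rules.
Rousseau filed on March 28, 2016, before the May 1, 2016 deadline, so the action is timely.

TIMELY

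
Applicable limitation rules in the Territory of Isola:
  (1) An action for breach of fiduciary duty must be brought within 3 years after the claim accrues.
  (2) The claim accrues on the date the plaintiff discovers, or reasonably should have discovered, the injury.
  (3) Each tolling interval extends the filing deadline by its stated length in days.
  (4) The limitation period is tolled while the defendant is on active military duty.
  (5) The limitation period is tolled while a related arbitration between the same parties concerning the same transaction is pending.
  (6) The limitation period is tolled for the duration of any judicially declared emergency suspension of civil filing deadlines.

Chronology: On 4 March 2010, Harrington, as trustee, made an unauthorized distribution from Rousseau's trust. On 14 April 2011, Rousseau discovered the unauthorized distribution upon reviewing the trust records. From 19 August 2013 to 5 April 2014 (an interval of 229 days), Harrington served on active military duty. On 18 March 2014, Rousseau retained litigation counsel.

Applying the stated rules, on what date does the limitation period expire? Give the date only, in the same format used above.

Accrual is tied to discovery, so the period began on 14 April 2011 rather than on 4 March 2010 when the act occurred.
3 years from 14 April 2011 is 14 April 2014.
The period was tolled for 229 days by the defendant's active military service (19 August 2013 to 5 April 2014), pushing the deadline to 29 November 2014.
None of the other events listed affects the running of the period under the stated rules.

29 November 2014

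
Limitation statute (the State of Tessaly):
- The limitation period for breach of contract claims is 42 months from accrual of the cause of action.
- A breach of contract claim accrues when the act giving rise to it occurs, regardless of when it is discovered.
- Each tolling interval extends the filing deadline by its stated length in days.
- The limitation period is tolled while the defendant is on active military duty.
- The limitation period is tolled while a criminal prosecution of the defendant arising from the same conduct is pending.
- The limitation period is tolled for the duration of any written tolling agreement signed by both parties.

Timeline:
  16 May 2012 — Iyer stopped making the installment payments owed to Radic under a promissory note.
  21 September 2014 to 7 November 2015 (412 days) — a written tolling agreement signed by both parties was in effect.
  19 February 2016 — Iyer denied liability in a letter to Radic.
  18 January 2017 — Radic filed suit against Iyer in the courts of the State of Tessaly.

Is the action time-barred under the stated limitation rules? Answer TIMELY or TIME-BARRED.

The claim accrued on 16 May 2012, when the wrongful act occurred.
The untolled deadline — 42 months after 16 May 2012 — is 16 November 2015.
The written tolling agreement from 21 September 2014 to 7 November 2015 tolled the period for 412 days, extending the deadline to 1 January 2017.
Nothing else in the chronology tolls or restarts the period.
Radic filed on 18 January 2017, after the 1 January 2017 deadline, so the action is time-barred.

TIME-BARRED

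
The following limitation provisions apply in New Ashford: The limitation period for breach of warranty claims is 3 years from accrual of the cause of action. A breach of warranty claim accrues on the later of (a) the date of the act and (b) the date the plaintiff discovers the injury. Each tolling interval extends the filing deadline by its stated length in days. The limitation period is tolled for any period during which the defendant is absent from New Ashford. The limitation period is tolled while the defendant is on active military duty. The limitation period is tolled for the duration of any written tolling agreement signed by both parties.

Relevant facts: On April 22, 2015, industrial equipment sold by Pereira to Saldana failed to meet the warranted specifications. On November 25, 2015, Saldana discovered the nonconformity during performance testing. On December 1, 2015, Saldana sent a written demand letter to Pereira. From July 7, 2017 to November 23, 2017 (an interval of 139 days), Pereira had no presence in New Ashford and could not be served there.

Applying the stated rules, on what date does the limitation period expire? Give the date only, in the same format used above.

April 13, 2019

Because discovery on November 25, 2015 post-dates the April 22, 2015 act, accrual under the later-of rule falls on November 25, 2015.
Adding the 3 years base period to November 25, 2015 gives a deadline of November 25, 2018, before any tolling.
The defendant's absence from the jurisdiction from July 7, 2017 to November 23, 2017 tolled the period for 139 days, extending the deadline to April 13, 2019.
None of the other events listed affects the running of the period under the stated rules.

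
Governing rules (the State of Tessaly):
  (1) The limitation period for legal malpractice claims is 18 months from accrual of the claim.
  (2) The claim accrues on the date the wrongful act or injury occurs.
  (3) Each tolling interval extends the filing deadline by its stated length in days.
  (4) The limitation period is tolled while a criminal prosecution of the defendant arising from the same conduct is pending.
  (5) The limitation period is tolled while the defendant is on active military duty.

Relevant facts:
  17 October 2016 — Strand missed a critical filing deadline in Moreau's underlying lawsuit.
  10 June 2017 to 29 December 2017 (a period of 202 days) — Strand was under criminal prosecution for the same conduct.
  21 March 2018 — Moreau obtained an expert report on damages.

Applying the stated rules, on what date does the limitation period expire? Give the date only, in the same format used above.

The claim accrued on 17 October 2016, when the wrongful act occurred.
18 months from 17 October 2016 is 17 April 2018.
Because the pending criminal prosecution ran from 10 June 2017 to 29 December 2017, the deadline is extended by 202 days to 5 November 2018.
None of the other events listed affects the running of the period under the stated rules.

5 November 2018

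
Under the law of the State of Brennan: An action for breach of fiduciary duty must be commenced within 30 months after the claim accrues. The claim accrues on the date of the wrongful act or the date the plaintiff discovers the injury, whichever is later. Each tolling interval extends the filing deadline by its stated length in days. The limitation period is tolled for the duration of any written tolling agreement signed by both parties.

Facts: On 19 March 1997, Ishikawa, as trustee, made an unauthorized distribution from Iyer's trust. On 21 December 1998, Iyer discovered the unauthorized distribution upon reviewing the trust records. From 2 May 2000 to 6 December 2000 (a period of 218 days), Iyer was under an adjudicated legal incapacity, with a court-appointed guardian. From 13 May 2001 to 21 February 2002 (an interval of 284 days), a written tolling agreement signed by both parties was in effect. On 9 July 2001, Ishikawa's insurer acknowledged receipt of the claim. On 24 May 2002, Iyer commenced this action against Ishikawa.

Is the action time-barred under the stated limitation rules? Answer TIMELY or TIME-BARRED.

Because discovery on 21 December 1998 post-dates the 19 March 1997 act, accrual under the later-of rule falls on 21 December 1998.
Adding the 30 months base period to 21 December 1998 gives a deadline of 21 June 2001, before any tolling.
Because the written tolling agreement ran from 13 May 2001 to 21 February 2002, the deadline is extended by 284 days to 1 April 2002.
The plaintiff's legal incapacity from 2 May 2000 to 6 December 2000 does not toll the period, because no stated rule makes the plaintiff's incapacity a tolling event.
None of the other events listed affects the running of the period under the stated rules.
Iyer filed on 24 May 2002, after the 1 April 2002 deadline, so the action is time-barred.

TIME-BARRED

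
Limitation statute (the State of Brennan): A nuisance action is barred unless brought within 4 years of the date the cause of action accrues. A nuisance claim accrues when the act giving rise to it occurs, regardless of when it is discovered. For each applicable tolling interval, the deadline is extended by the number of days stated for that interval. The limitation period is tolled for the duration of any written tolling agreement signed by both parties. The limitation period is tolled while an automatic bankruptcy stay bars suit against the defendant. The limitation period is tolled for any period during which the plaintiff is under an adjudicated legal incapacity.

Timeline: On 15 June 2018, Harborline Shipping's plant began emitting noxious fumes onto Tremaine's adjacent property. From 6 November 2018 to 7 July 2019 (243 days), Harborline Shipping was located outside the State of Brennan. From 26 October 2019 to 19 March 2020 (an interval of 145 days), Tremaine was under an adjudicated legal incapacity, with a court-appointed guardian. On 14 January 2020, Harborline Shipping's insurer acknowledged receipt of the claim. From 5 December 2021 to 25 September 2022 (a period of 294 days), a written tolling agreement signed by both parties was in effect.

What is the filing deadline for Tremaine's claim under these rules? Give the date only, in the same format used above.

The claim accrued on 15 June 2018, when the wrongful act occurred.
4 years from 15 June 2018 is 15 June 2022.
The plaintiff's legal incapacity from 26 October 2019 to 19 March 2020 tolled the period for 145 days, extending the deadline to 7 November 2022.
The period was tolled for 294 days by the written tolling agreement (5 December 2021 to 25 September 2022), pushing the deadline to 28 August 2023.
No stated provision tolls the period for the defendant's absence, so the interval from 6 November 2018 to 7 July 2019 has no effect on the deadline.
None of the other events listed affects the running of the period under the stated rules.

28 August 2023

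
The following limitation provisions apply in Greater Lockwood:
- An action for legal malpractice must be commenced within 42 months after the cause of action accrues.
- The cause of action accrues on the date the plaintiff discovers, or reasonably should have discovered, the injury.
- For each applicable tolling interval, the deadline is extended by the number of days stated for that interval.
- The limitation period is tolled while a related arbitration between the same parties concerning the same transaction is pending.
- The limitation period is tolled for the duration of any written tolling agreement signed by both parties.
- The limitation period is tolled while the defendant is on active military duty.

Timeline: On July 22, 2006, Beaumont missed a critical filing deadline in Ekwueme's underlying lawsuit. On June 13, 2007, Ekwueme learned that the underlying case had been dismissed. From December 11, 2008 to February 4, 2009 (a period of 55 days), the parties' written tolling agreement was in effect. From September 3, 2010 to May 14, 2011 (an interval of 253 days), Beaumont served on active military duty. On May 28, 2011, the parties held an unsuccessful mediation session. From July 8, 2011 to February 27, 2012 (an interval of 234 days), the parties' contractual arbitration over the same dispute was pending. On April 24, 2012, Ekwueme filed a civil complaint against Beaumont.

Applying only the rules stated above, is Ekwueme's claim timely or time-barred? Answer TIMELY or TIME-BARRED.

TIMELY

Accrual is tied to discovery, so the period began on June 13, 2007 rather than on July 22, 2006 when the act occurred.
Adding the 42 months base period to June 13, 2007 gives a deadline of December 13, 2010, before any tolling.
The written tolling agreement from December 11, 2008 to February 4, 2009 tolled the period for 55 days, extending the deadline to February 6, 2011.
The defendant's active military service from September 3, 2010 to May 14, 2011 tolled the period for 253 days, extending the deadline to October 17, 2011.
The pending related arbitration from July 8, 2011 to February 27, 2012 tolled the period for 234 days, extending the deadline to June 7, 2012.
Nothing else in the chronology tolls or restarts the period.
The April 24, 2012 filing precedes the June 7, 2012 deadline; the claim is timely.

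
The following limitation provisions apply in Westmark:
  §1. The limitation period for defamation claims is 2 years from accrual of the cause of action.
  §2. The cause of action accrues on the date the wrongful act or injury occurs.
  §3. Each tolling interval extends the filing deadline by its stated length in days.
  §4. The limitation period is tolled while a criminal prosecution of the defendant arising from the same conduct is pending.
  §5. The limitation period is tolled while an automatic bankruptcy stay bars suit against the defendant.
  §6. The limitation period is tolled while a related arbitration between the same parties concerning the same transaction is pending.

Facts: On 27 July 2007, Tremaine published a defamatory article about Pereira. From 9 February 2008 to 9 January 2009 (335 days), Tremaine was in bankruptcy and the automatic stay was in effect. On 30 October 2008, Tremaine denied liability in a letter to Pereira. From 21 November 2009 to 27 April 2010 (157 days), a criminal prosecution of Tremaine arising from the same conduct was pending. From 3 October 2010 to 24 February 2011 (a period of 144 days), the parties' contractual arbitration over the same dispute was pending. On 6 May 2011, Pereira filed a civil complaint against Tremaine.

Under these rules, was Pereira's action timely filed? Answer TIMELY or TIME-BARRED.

TIME-BARRED

The limitation period began to run on 27 July 2007.
2 years from 27 July 2007 is 27 July 2009.
Because the automatic bankruptcy stay ran from 9 February 2008 to 9 January 2009, the deadline is extended by 335 days to 27 June 2010.
Because the pending criminal prosecution ran from 21 November 2009 to 27 April 2010, the deadline is extended by 157 days to 1 December 2010.
The period was tolled for 144 days by the pending related arbitration (3 October 2010 to 24 February 2011), pushing the deadline to 24 April 2011.
Nothing else in the chronology tolls or restarts the period.
Pereira filed on 6 May 2011, after the 24 April 2011 deadline, so the action is time-barred.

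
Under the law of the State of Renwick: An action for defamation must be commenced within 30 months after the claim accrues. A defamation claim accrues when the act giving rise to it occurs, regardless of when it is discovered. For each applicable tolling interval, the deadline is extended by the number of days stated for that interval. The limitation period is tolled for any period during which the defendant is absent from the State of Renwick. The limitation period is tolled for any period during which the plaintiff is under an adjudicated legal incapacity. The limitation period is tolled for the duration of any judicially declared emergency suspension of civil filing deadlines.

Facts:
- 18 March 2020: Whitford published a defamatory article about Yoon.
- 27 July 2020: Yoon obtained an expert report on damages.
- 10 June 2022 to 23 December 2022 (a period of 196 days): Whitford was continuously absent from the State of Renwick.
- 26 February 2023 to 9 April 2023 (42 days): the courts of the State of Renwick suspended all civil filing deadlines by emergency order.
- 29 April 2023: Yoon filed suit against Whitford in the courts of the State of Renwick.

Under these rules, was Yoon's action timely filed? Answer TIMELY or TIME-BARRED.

The claim accrued on 18 March 2020, the date of the act.
The untolled deadline — 30 months after 18 March 2020 — is 18 September 2022.
The defendant's absence from the jurisdiction from 10 June 2022 to 23 December 2022 tolled the period for 196 days, extending the deadline to 2 April 2023.
The emergency suspension of filing deadlines from 26 February 2023 to 9 April 2023 tolled the period for 42 days, extending the deadline to 14 May 2023.
None of the other events listed affects the running of the period under the stated rules.
Filing on 29 April 2023 beat the 14 May 2023 deadline — the action is timely.

TIMELY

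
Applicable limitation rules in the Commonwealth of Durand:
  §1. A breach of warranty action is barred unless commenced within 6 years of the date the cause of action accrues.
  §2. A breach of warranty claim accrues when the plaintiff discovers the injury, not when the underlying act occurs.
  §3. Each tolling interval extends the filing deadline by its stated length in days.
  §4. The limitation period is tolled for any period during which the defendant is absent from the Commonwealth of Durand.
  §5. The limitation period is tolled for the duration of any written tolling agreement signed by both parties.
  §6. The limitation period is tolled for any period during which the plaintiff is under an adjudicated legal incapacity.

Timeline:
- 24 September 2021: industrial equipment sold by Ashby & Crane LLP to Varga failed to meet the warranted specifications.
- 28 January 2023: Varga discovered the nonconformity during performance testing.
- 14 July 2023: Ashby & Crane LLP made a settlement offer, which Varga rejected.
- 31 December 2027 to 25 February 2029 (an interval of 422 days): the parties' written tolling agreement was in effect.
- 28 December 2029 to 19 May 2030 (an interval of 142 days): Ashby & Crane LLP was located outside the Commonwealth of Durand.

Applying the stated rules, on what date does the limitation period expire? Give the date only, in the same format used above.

The claim did not accrue until Varga discovered the injury on 28 January 2023; the 24 September 2021 act date does not start the clock under the stated rule.
6 years from 28 January 2023 is 28 January 2029.
The written tolling agreement from 31 December 2027 to 25 February 2029 tolled the period for 422 days, extending the deadline to 26 March 2030.
The period was tolled for 142 days by the defendant's absence from the jurisdiction (28 December 2029 to 19 May 2030), pushing the deadline to 15 August 2030.
The other events in the timeline have no effect on the limitation period under the stated rules.

15 August 2030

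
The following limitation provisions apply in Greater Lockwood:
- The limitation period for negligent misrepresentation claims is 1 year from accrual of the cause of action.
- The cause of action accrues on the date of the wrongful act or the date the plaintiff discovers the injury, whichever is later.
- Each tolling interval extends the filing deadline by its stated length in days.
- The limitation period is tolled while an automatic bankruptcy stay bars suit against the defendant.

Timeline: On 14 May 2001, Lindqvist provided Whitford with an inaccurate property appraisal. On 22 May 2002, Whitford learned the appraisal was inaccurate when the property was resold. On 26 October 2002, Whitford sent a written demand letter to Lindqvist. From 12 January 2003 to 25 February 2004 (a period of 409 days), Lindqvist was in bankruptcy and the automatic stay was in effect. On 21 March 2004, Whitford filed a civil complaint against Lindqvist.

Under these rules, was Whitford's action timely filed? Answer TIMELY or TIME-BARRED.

TIMELY

Taking the later of the act (14 May 2001) and discovery (22 May 2002), the claim accrued on 22 May 2002.
The untolled deadline — 1 year after 22 May 2002 — is 22 May 2003.
The period was tolled for 409 days by the automatic bankruptcy stay (12 January 2003 to 25 February 2004), pushing the deadline to 4 July 2004.
None of the other events listed affects the running of the period under the stated rules.
Whitford filed on 21 March 2004, before the 4 July 2004 deadline, so the action is timely.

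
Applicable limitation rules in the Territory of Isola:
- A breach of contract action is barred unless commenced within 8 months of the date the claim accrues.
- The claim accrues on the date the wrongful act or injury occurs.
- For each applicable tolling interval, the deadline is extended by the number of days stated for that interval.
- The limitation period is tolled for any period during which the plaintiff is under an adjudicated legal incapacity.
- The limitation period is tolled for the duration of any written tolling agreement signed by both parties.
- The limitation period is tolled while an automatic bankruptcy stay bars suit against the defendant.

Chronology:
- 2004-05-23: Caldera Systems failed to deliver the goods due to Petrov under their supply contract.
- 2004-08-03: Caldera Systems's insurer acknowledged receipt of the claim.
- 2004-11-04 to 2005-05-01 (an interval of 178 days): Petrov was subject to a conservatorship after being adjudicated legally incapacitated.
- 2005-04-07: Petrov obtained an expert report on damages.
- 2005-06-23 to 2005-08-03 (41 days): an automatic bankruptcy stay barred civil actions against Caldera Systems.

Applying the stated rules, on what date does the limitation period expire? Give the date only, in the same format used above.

2005-08-30

The claim accrued on 2004-05-23, the date of the act.
The untolled deadline — 8 months after 2004-05-23 — is 2005-01-23.
Because the plaintiff's legal incapacity ran from 2004-11-04 to 2005-05-01, the deadline is extended by 178 days to 2005-07-20.
Because the automatic bankruptcy stay ran from 2005-06-23 to 2005-08-03, the deadline is extended by 41 days to 2005-08-30.
The other events in the timeline have no effect on the limitation period under the stated rules.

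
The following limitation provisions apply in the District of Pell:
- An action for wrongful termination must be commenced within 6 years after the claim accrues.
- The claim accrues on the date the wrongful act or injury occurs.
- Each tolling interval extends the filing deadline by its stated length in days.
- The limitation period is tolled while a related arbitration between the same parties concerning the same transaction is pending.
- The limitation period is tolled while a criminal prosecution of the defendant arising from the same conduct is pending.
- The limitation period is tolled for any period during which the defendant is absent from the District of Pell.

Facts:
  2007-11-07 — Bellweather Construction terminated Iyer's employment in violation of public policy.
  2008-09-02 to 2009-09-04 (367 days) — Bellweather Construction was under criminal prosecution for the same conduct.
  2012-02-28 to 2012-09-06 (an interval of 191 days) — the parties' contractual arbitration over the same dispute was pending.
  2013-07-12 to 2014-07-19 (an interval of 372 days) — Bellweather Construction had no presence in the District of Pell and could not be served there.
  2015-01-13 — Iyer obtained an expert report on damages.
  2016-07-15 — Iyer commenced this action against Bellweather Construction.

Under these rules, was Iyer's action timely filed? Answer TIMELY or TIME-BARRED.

TIME-BARRED

The claim accrued on 2007-11-07, when the wrongful act occurred.
Adding the 6 years base period to 2007-11-07 gives a deadline of 2013-11-07, before any tolling.
The period was tolled for 367 days by the pending criminal prosecution (2008-09-02 to 2009-09-04), pushing the deadline to 2014-11-09.
The pending related arbitration from 2012-02-28 to 2012-09-06 tolled the period for 191 days, extending the deadline to 2015-05-19.
The defendant's absence from the jurisdiction from 2013-07-12 to 2014-07-19 tolled the period for 372 days, extending the deadline to 2016-05-25.
Nothing else in the chronology tolls or restarts the period.
Iyer filed on 2016-07-15, after the 2016-05-25 deadline, so the action is time-barred.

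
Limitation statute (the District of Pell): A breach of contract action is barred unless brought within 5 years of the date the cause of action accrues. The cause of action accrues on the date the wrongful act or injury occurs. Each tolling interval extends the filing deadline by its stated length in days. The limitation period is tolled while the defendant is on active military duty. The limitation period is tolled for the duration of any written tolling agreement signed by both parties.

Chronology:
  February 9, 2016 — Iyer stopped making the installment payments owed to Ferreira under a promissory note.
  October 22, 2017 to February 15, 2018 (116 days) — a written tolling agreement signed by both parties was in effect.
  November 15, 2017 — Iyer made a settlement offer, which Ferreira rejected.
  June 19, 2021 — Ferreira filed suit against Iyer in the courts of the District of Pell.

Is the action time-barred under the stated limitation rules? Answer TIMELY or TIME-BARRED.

The cause of action accrued on February 9, 2016, the date of the act.
5 years from February 9, 2016 is February 9, 2021.
Because the written tolling agreement ran from October 22, 2017 to February 15, 2018, the deadline is extended by 116 days to June 5, 2021.
None of the other events listed affects the running of the period under the stated rules.
Filing on June 19, 2021 missed the June 5, 2021 deadline — the action is time-barred.

TIME-BARRED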